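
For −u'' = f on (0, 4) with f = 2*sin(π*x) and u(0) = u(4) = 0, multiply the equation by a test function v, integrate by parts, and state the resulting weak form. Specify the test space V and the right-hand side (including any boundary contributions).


V = H^1_0(0, 4) (so v(0) = v(4) = 0); weak form: ∫_0^4 u'v' dx = ∫_0^4 (2*sin(π*x)) v dx for all v ∈ V.

Multiply both sides by a test function v and integrate from 0 to 4:
  ∫_0^4 −u''(x) v(x) dx = ∫_0^4 f(x) v(x) dx.
Integrate the LHS by parts once:
  ∫_0^4 −u'' v dx = −[u'(x) v(x)]_0^4 + ∫_0^4 u'(x) v'(x) dx.
Thus ∫_0^4 u'(x) v'(x) dx = ∫_0^4 f(x) v(x) dx + [u'(x) v(x)]_0^4.
Choose V so that boundary terms are either known or forced to vanish.
u is Dirichlet: u(0) = u(4) = 0. Let V = H^1_0(0, 4); then v(0) = v(4) = 0, and [u' v]_0^4 = 0.
Weak formulation: find u (satisfying any essential BC) such that ∫_0^4 u'(x) v'(x) dx = ∫_0^4 f v dx for all v ∈ V.
Substituting f(x) = 2*sin(π*x), the right-hand side is ∫_0^4 (2*sin(π*x)) v dx.


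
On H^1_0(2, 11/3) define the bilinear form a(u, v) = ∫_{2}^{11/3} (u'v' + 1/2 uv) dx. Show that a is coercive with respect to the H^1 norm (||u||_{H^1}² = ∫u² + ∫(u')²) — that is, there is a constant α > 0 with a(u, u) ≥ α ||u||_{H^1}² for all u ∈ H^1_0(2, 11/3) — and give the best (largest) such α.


α = (25 + 18*π^2)/(2*(25 + 9*π^2))

Coercivity of a(·,·) on H^1_0(2, 11/3) means a(u, u) ≥ α ||u||_{H^1}² for every u ∈ H^1_0.
The interval has length L = 5/3, and Poincaré/coercivity depend only on L. Here a(u, u) = ∫(u')² + (1/2)·∫u².
Here 0 < c = 1/2 < 1. The condition a(u,u) ≥ α||u||_{H^1}² reads (1−α)∫(u')² ≥ (α−c)∫u². Any admissible α is ≤ 1 (rapidly oscillating u have ∫u²/∫(u')² → 0), and α = 1 would force 0 ≥ (1−c)∫u², impossible since c < 1; so 1−α > 0. By the sharp Poincaré inequality on H^1_0 of an interval of length L, ∫(u')² ≥ (π/L)²∫u² with equality for the first sine mode sin(π(x−x₀)/L) (x₀ the left endpoint), so the inequality holds for all u iff (1−α)(π/L)² ≥ α − c, i.e. α ≤ ((π/L)² + c)/((π/L)² + 1) = (1 + c(L/π)²)/(1 + (L/π)²). With (π/L)² = 9*π^2/25 and c = 1/2, the largest admissible constant is α = ((π/L)² + c)/((π/L)² + 1).
Simplifying, α = (25 + 18*π^2)/(2*(25 + 9*π^2)).


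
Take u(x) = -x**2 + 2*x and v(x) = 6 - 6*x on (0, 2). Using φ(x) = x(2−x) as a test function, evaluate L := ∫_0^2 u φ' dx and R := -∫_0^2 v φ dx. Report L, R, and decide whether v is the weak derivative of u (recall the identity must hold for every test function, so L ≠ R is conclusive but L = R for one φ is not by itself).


LHS = 0, RHS = 0. No, v is not the weak derivative of u.

u(x) = -x**2 + 2*x, classical derivative u'(x) = 2 - 2*x.
φ(x) = x(2−x), so φ'(x) = 2 - 2*x.
Note φ(0) = φ(2) = 0, so the boundary term u·φ vanishes.
LHS = ∫_0^2 u(x) φ'(x) dx = ∫_0^2 (2*x^3 - 6*x^2 + 4*x) dx. Term by term:
  ∫_0^2 2*x^3 dx = 8;  ∫_0^2 -6*x^2 dx = -16;  ∫_0^2 4*x dx = 8.
Sum: 8 − 16 + 8 = 0.
So LHS = 0.
∫_0^2 v(x) φ(x) dx = ∫_0^2 (6*x^3 - 18*x^2 + 12*x) dx. Term by term:
  ∫_0^2 6*x^3 dx = 24;  ∫_0^2 -18*x^2 dx = -48;  ∫_0^2 12*x dx = 24.
Sum: 24 − 48 + 24 = 0.
So RHS = -∫_0^2 v(x) φ(x) dx = 0.
LHS = RHS, so the identity holds for this particular φ. But this is necessary, not sufficient: a weak derivative must satisfy the identity for EVERY test function in C_c^∞(0, 2).
Here u is smooth, so its weak derivative equals its classical derivative u'(x) = 2 - 2*x. Since v(x) = 6 - 6*x ≠ u'(x), v is NOT the weak derivative of u — the agreement for this single φ is a coincidence (the difference v − u' happens to be L²-orthogonal to this φ).


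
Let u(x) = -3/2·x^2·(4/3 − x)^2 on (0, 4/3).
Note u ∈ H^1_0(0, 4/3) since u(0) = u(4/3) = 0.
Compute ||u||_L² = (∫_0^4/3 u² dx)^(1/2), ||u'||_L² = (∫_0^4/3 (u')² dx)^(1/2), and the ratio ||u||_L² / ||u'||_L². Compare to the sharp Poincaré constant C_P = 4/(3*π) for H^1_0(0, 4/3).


||u||_L² / ||u'||_L² = 2*sqrt(3)/9 < C_P = 4/(3*π).

u(x) = -3/2·x^2·(4/3 − x)^2, so u'(x) = 2*x*(-9*x^2 + 18*x - 8)/3.
u(x) = -3/2·x^2·(4/3 − x)^2 vanishes at x = 0 and x = 4/3, so u ∈ H^1_0(0, 4/3). Differentiate via the product rule and integrate the resulting polynomials term by term.
  ∫_0^4/3 u² dx = ∫_0^4/3 (9*x^8/4 - 12*x^7 + 24*x^6 - 64*x^5/3 + 64*x^4/9) dx. Term by term:
    ∫_0^4/3 9*x^8/4 dx = 65536/19683;  ∫_0^4/3 -12*x^7 dx = -32768/2187;  ∫_0^4/3 24*x^6 dx = 131072/5103;
    ∫_0^4/3 -64*x^5/3 dx = -131072/6561;  ∫_0^4/3 64*x^4/9 dx = 65536/10935.
  Sum: 65536/19683 − 32768/2187 + 131072/5103 − 131072/6561 + 65536/10935 = 32768/688905.
  ∫_0^4/3 (u')² dx = ∫_0^4/3 (36*x^6 - 144*x^5 + 208*x^4 - 128*x^3 + 256*x^2/9) dx. Term by term:
    ∫_0^4/3 36*x^6 dx = 65536/1701;  ∫_0^4/3 -144*x^5 dx = -32768/243;  ∫_0^4/3 208*x^4 dx = 212992/1215;
    ∫_0^4/3 -128*x^3 dx = -8192/81;  ∫_0^4/3 256*x^2/9 dx = 16384/729.
  Sum: 65536/1701 − 32768/243 + 212992/1215 − 8192/81 + 16384/729 = 8192/25515.
∫_0^4/3 u² dx = 32768/688905, so ||u||_L² = 128*sqrt(210)/8505.
∫_0^4/3 (u')² dx = 8192/25515, so ||u'||_L² = 64*sqrt(70)/945.
Ratio ||u||_L² / ||u'||_L² = 2*sqrt(3)/9.
Sharp Poincaré constant on H^1_0(0, 4/3) is C_P = L/π = 4/(3*π), achieved by sin(3*π/4·x).
A polynomial bump cannot attain the sharp Poincaré constant (only the first sine eigenfunction does), so the ratio is strictly less than C_P, consistent with ||u||_L² ≤ C_P ||u'||_L².


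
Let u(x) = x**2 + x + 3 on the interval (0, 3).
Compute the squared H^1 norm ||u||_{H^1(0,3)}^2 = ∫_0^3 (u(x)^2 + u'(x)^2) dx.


||u||_{H^1}^2 = 2631/10

The H^1 norm (squared) on an interval (0, L) is
  ||u||_{H^1}^2 = ∫_0^L u(x)^2 dx + ∫_0^L u'(x)^2 dx.
Compute u'(x) = 2*x + 1.
Then u(x)^2 = x**4 + 2*x**3 + 7*x**2 + 6*x + 9 and u'(x)^2 = 4*x**2 + 4*x + 1.
Integrate each monomial from 0 to 3 using ∫_0^3 c·x^n dx = c·3^(n+1)/(n+1):
  ∫_0^3 u(x)^2 dx = ∫_0^3 (x^4 + 2*x^3 + 7*x^2 + 6*x + 9) dx. Term by term:
    ∫_0^3 x^4 dx = 243/5;  ∫_0^3 2*x^3 dx = 81/2;  ∫_0^3 7*x^2 dx = 63;
    ∫_0^3 6*x dx = 27;  ∫_0^3 9 dx = 27.
  Sum: 243/5 + 81/2 + 63 + 27 + 27 = 2061/10.
  ∫_0^3 u'(x)^2 dx = ∫_0^3 (4*x^2 + 4*x + 1) dx. Term by term:
    ∫_0^3 4*x^2 dx = 36;  ∫_0^3 4*x dx = 18;  ∫_0^3 1 dx = 3.
  Sum: 36 + 18 + 3 = 57.
Adding: ||u||_{H^1}^2 = 2061/10 + 57 = 2631/10.


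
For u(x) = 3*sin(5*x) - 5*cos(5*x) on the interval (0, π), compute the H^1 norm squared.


||u||_{H^1(0,π)}^2 = 442*π

u'(x) = 25*sin(5*x) + 15*cos(5*x).
Expand u² and (u')² and integrate term by term on (0, π), using: for integers n ≥ 1, ∫_0^π sin²(nx) dx = ∫_0^π cos²(nx) dx = π/2; for n ≠ n', ∫_0^π sin(nx)sin(n'x) dx = ∫_0^π cos(nx)cos(n'x) dx = 0; and by product-to-sum, ∫_0^π sin(nx)cos(n'x) dx = ½∫_0^π [sin((n+n')x) + sin((n−n')x)] dx, which is 0 when n+n' is even and 2n/(n²−n'²) when n+n' is odd (it need not vanish on (0, π)).
  u² squared terms: (-5)²·∫cos(5x)² dx = 25·π/2 = 25*π/2;  (3)²·∫sin(5x)² dx = 9·π/2 = 9*π/2.
  u² cross terms: 2·(-5)·(3)·∫cos(5x)·sin(5x) dx = -30·(0) = 0.
  So ∫_0^π u² dx = 25*π/2 + 9*π/2 + 0 = 17*π.
  (u')² squared terms: (15)²·∫cos(5x)² dx = 225·π/2 = 225*π/2;  (25)²·∫sin(5x)² dx = 625·π/2 = 625*π/2.
  (u')² cross terms: 2·(15)·(25)·∫cos(5x)·sin(5x) dx = 750·(0) = 0.
  So ∫_0^π (u')² dx = 225*π/2 + 625*π/2 + 0 = 425*π.
||u||_{H^1}^2 = (17*π) + (425*π) = 442*π.


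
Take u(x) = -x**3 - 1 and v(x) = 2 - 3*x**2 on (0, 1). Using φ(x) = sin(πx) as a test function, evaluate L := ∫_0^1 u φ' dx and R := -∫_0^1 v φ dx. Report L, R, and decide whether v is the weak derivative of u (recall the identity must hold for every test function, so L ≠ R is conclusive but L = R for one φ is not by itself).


LHS = -12/π^3 + 3/π, RHS = (-12 - π^2)/π^3. No, v is not the weak derivative of u.

u(x) = -x**3 - 1, classical derivative u'(x) = -3*x**2.
φ(x) = sin(πx), so φ'(x) = π*cos(π*x).
Note φ(0) = φ(1) = 0, so the boundary term u·φ vanishes.
LHS = ∫_0^1 u(x) φ'(x) dx = ∫_0^1 (-π*x^3*cos(π*x) - π*cos(π*x)) dx. Term by term:
  ∫_0^1 -π*cos(π*x) dx = 0;  ∫_0^1 -π*x^3*cos(π*x) dx = -12/π^3 + 3/π.
Sum: 0 + -12/π^3 + 3/π = -12/π^3 + 3/π.
So LHS = -12/π^3 + 3/π.
∫_0^1 v(x) φ(x) dx = ∫_0^1 (-3*x^2*sin(π*x) + 2*sin(π*x)) dx. Term by term:
  ∫_0^1 2*sin(π*x) dx = 4/π;  ∫_0^1 -3*x^2*sin(π*x) dx = -3/π + 12/π^3.
Sum: 4/π + -3/π + 12/π^3 = (π^2 + 12)/π^3.
So RHS = -∫_0^1 v(x) φ(x) dx = (-12 - π^2)/π^3.
LHS − RHS = 4/π ≠ 0, so the identity fails.
(For a valid weak derivative the identity must hold for EVERY test function, in particular this one. The failure shows v is NOT the weak derivative of u.)
Correct weak derivative would be u'(x) = -3*x**2.


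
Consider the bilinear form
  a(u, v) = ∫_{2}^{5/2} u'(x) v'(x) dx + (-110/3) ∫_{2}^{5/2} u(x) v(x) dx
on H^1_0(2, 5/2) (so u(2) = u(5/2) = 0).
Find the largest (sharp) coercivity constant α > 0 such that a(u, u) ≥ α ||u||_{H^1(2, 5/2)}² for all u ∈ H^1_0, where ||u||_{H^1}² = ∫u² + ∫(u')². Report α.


α = 2*(-55 + 6*π^2)/(3*(1 + 4*π^2))

Coercivity of a(·,·) on H^1_0(2, 5/2) means a(u, u) ≥ α ||u||_{H^1}² for every u ∈ H^1_0.
The interval has length L = 1/2, and Poincaré/coercivity depend only on L. Here a(u, u) = ∫(u')² + (-110/3)·∫u².
Here c = -110/3 < 0 with |c| < (π/L)² = 4*π^2, so coercivity still holds. The condition a(u,u) ≥ α||u||_{H^1}² reads (1−α)∫(u')² ≥ (α−c)∫u². Any admissible α is ≤ 1 (rapidly oscillating u have ∫u²/∫(u')² → 0), and α = 1 would force 0 ≥ (1−c)∫u², impossible since c < 1; so 1−α > 0. By the sharp Poincaré inequality on H^1_0 of an interval of length L, ∫(u')² ≥ (π/L)²∫u² with equality for the first sine mode sin(π(x−x₀)/L) (x₀ the left endpoint), so the inequality holds for all u iff (1−α)(π/L)² ≥ α − c, i.e. α ≤ ((π/L)² + c)/((π/L)² + 1) = (1 + c(L/π)²)/(1 + (L/π)²). (Direct route, valid since c ≤ 0: Poincaré gives c∫u² ≥ c(L/π)²∫(u')², so a(u,u) ≥ (1 + c(L/π)²)∫(u')², while ||u||_{H^1}² ≤ (1 + (L/π)²)∫(u')²; dividing yields the same α.) With (π/L)² = 4*π^2 and c = -110/3, the largest admissible constant is α = ((π/L)² + c)/((π/L)² + 1).
Simplifying, α = 2*(-55 + 6*π^2)/(3*(1 + 4*π^2)).


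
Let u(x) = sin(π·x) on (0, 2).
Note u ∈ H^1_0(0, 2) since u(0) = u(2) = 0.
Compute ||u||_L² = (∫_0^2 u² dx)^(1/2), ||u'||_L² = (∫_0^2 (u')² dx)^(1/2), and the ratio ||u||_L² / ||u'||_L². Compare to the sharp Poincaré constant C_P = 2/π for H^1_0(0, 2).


||u||_L² / ||u'||_L² = 1/π < C_P = 2/π.

u(x) = sin(π·x), so u'(x) = π*cos(π*x).
Writing u(x) = A·sin(kπx/L) with A = 1 and k = 2, use ∫_0^L sin²(kπx/L) dx = L/2 and ∫_0^L cos²(kπx/L) dx = L/2.
u² = 1·sin²(π·x) and (u')² = π^2·cos²(π·x), and each of sin², cos² integrates to L/2 = 1 over (0, 2).
∫_0^2 u² dx = 1, so ||u||_L² = 1.
∫_0^2 (u')² dx = π^2, so ||u'||_L² = π.
Ratio ||u||_L² / ||u'||_L² = 1/π.
Sharp Poincaré constant on H^1_0(0, 2) is C_P = L/π = 2/π, achieved by sin(π/2·x).
This is the k = 2 harmonic; the ratio L/(kπ) is strictly less than C_P = L/π, consistent with the sharp inequality ||u||_L² ≤ C_P ||u'||_L².


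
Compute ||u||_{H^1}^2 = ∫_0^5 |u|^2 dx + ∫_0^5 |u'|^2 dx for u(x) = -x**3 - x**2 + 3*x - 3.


||u||_{H^1}^2 = 143505/7

The H^1 norm (squared) on an interval (0, L) is
  ||u||_{H^1}^2 = ∫_0^L u(x)^2 dx + ∫_0^L u'(x)^2 dx.
Compute u'(x) = -3*x**2 - 2*x + 3.
Then u(x)^2 = x**6 + 2*x**5 - 5*x**4 + 15*x**2 - 18*x + 9 and u'(x)^2 = 9*x**4 + 12*x**3 - 14*x**2 - 12*x + 9.
Integrate each monomial from 0 to 5 using ∫_0^5 c·x^n dx = c·5^(n+1)/(n+1):
  ∫_0^5 u(x)^2 dx = ∫_0^5 (x^6 + 2*x^5 - 5*x^4 + 15*x^2 - 18*x + 9) dx. Term by term:
    ∫_0^5 x^6 dx = 78125/7;  ∫_0^5 2*x^5 dx = 15625/3;  ∫_0^5 -5*x^4 dx = -3125;
    ∫_0^5 15*x^2 dx = 625;  ∫_0^5 -18*x dx = -225;  ∫_0^5 9 dx = 45.
  Sum: 78125/7 + 15625/3 − 3125 + 625 − 225 + 45 = 287470/21.
  ∫_0^5 u'(x)^2 dx = ∫_0^5 (9*x^4 + 12*x^3 - 14*x^2 - 12*x + 9) dx. Term by term:
    ∫_0^5 9*x^4 dx = 5625;  ∫_0^5 12*x^3 dx = 1875;  ∫_0^5 -14*x^2 dx = -1750/3;
    ∫_0^5 -12*x dx = -150;  ∫_0^5 9 dx = 45.
  Sum: 5625 + 1875 − 1750/3 − 150 + 45 = 20435/3.
Adding: ||u||_{H^1}^2 = 287470/21 + 20435/3 = 143505/7.


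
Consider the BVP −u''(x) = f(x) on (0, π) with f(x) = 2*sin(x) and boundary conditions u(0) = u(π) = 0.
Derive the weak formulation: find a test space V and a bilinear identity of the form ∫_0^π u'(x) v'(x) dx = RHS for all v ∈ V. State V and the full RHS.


V = H^1_0(0, π) (so v(0) = v(π) = 0); weak form: ∫_0^π u'v' dx = ∫_0^π (2*sin(x)) v dx for all v ∈ V.

Multiply both sides by a test function v and integrate from 0 to π:
  ∫_0^π −u''(x) v(x) dx = ∫_0^π f(x) v(x) dx.
Integrate the LHS by parts once:
  ∫_0^π −u'' v dx = −[u'(x) v(x)]_0^π + ∫_0^π u'(x) v'(x) dx.
Thus ∫_0^π u'(x) v'(x) dx = ∫_0^π f(x) v(x) dx + [u'(x) v(x)]_0^π.
Choose V so that boundary terms are either known or forced to vanish.
u is Dirichlet: u(0) = u(π) = 0. Let V = H^1_0(0, π); then v(0) = v(π) = 0, and [u' v]_0^π = 0.
Weak formulation: find u (satisfying any essential BC) such that ∫_0^π u'(x) v'(x) dx = ∫_0^π f v dx for all v ∈ V.
Substituting f(x) = 2*sin(x), the right-hand side is ∫_0^π (2*sin(x)) v dx.


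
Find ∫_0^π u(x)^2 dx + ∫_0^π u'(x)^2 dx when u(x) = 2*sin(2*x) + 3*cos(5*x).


||u||_{H^1(0,π)}^2 = -416/7 + 127*π

u'(x) = -15*sin(5*x) + 4*cos(2*x).
Expand u² and (u')² and integrate term by term on (0, π), using: for integers n ≥ 1, ∫_0^π sin²(nx) dx = ∫_0^π cos²(nx) dx = π/2; for n ≠ n', ∫_0^π sin(nx)sin(n'x) dx = ∫_0^π cos(nx)cos(n'x) dx = 0; and by product-to-sum, ∫_0^π sin(nx)cos(n'x) dx = ½∫_0^π [sin((n+n')x) + sin((n−n')x)] dx, which is 0 when n+n' is even and 2n/(n²−n'²) when n+n' is odd (it need not vanish on (0, π)).
  u² squared terms: (2)²·∫sin(2x)² dx = 4·π/2 = 2*π;  (3)²·∫cos(5x)² dx = 9·π/2 = 9*π/2.
  u² cross terms: 2·(2)·(3)·∫sin(2x)·cos(5x) dx = 12·(-4/21) = -16/7.
  So ∫_0^π u² dx = 2*π + 9*π/2 − 16/7 = -16/7 + 13*π/2.
  (u')² squared terms: (-15)²·∫sin(5x)² dx = 225·π/2 = 225*π/2;  (4)²·∫cos(2x)² dx = 16·π/2 = 8*π.
  (u')² cross terms: 2·(-15)·(4)·∫sin(5x)·cos(2x) dx = -120·(10/21) = -400/7.
  So ∫_0^π (u')² dx = 225*π/2 + 8*π − 400/7 = -400/7 + 241*π/2.
||u||_{H^1}^2 = (-16/7 + 13*π/2) + (-400/7 + 241*π/2) = -416/7 + 127*π.


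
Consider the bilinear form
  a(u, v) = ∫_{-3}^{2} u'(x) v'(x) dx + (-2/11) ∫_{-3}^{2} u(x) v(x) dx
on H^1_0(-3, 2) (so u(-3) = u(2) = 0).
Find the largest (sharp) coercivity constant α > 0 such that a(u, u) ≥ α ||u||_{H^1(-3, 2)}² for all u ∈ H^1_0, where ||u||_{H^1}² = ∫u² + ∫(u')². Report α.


α = (-50/11 + π^2)/(π^2 + 25)

Coercivity of a(·,·) on H^1_0(-3, 2) means a(u, u) ≥ α ||u||_{H^1}² for every u ∈ H^1_0.
The interval has length L = 5, and Poincaré/coercivity depend only on L. Here a(u, u) = ∫(u')² + (-2/11)·∫u².
Here c = -2/11 < 0 with |c| < (π/L)² = π^2/25, so coercivity still holds. The condition a(u,u) ≥ α||u||_{H^1}² reads (1−α)∫(u')² ≥ (α−c)∫u². Any admissible α is ≤ 1 (rapidly oscillating u have ∫u²/∫(u')² → 0), and α = 1 would force 0 ≥ (1−c)∫u², impossible since c < 1; so 1−α > 0. By the sharp Poincaré inequality on H^1_0 of an interval of length L, ∫(u')² ≥ (π/L)²∫u² with equality for the first sine mode sin(π(x−x₀)/L) (x₀ the left endpoint), so the inequality holds for all u iff (1−α)(π/L)² ≥ α − c, i.e. α ≤ ((π/L)² + c)/((π/L)² + 1) = (1 + c(L/π)²)/(1 + (L/π)²). (Direct route, valid since c ≤ 0: Poincaré gives c∫u² ≥ c(L/π)²∫(u')², so a(u,u) ≥ (1 + c(L/π)²)∫(u')², while ||u||_{H^1}² ≤ (1 + (L/π)²)∫(u')²; dividing yields the same α.) With (π/L)² = π^2/25 and c = -2/11, the largest admissible constant is α = ((π/L)² + c)/((π/L)² + 1).
Simplifying, α = (-50/11 + π^2)/(π^2 + 25).


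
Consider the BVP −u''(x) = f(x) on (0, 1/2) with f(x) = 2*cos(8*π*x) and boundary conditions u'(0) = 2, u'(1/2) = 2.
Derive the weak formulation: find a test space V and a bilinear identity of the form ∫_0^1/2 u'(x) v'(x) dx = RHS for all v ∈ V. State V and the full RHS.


V = H^1(0, 1/2) (v unrestricted at boundary; u is determined up to an additive constant); weak form: ∫_0^1/2 u'v' dx = ∫_0^1/2 (2*cos(8*π*x)) v dx + 2·v(1/2) − 2·v(0) for all v ∈ V.

Multiply both sides by a test function v and integrate from 0 to 1/2:
  ∫_0^1/2 −u''(x) v(x) dx = ∫_0^1/2 f(x) v(x) dx.
Integrate the LHS by parts once:
  ∫_0^1/2 −u'' v dx = −[u'(x) v(x)]_0^1/2 + ∫_0^1/2 u'(x) v'(x) dx.
Thus ∫_0^1/2 u'(x) v'(x) dx = ∫_0^1/2 f(x) v(x) dx + [u'(x) v(x)]_0^1/2.
Choose V so that boundary terms are either known or forced to vanish.
u has inhomogeneous Neumann u'(0) = 2, u'(1/2) = 2. [u' v]_0^1/2 = (2)·v(1/2) − (2)·v(0) = 2·v(1/2) − 2·v(0). Take V = H^1(0, 1/2); boundary term becomes part of RHS.
Weak formulation: find u (satisfying any essential BC) such that ∫_0^1/2 u'(x) v'(x) dx = ∫_0^1/2 f v dx + 2·v(1/2) − 2·v(0) for all v ∈ V (Neumann data are natural BCs: they enter the RHS as boundary terms).
Substituting f(x) = 2*cos(8*π*x), the right-hand side is ∫_0^1/2 (2*cos(8*π*x)) v dx + 2·v(1/2) − 2·v(0).
Compatibility check (pure Neumann): taking v ≡ 1 ∈ V gives 0 = ∫_0^1/2 f dx + (2) − (2), i.e. ∫_0^1/2 f dx must equal u'(0) − u'(1/2) = 0. Indeed ∫_0^1/2 (2*cos(8*π*x)) dx = 0, so the data are compatible. The solution is then unique only up to an additive constant (fix it e.g. by requiring ∫_0^1/2 u dx = 0).


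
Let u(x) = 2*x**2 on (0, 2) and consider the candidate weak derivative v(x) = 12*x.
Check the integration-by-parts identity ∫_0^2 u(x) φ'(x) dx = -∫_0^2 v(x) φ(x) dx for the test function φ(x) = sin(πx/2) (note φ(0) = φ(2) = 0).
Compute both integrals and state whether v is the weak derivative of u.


LHS = -16/π, RHS = -48/π. No, v is not the weak derivative of u.

u(x) = 2*x**2, classical derivative u'(x) = 4*x.
φ(x) = sin(πx/2), so φ'(x) = π*cos(π*x/2)/2.
Note φ(0) = φ(2) = 0, so the boundary term u·φ vanishes.
LHS = ∫_0^2 u(x) φ'(x) dx = ∫_0^2 (π*x^2*cos(π*x/2)) dx. Term by term:
  ∫_0^2 π*x^2*cos(π*x/2) dx = -16/π.
So LHS = -16/π.
∫_0^2 v(x) φ(x) dx = ∫_0^2 (12*x*sin(π*x/2)) dx. Term by term:
  ∫_0^2 12*x*sin(π*x/2) dx = 48/π.
So RHS = -∫_0^2 v(x) φ(x) dx = -48/π.
LHS − RHS = 32/π ≠ 0, so the identity fails.
(For a valid weak derivative the identity must hold for EVERY test function, in particular this one. The failure shows v is NOT the weak derivative of u.)
Correct weak derivative would be u'(x) = 4*x.


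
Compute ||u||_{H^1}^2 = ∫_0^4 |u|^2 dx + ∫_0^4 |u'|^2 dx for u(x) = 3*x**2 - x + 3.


||u||_{H^1}^2 = 37928/15

The H^1 norm (squared) on an interval (0, L) is
  ||u||_{H^1}^2 = ∫_0^L u(x)^2 dx + ∫_0^L u'(x)^2 dx.
Compute u'(x) = 6*x - 1.
Then u(x)^2 = 9*x**4 - 6*x**3 + 19*x**2 - 6*x + 9 and u'(x)^2 = 36*x**2 - 12*x + 1.
Integrate each monomial from 0 to 4 using ∫_0^4 c·x^n dx = c·4^(n+1)/(n+1):
  ∫_0^4 u(x)^2 dx = ∫_0^4 (9*x^4 - 6*x^3 + 19*x^2 - 6*x + 9) dx. Term by term:
    ∫_0^4 9*x^4 dx = 9216/5;  ∫_0^4 -6*x^3 dx = -384;  ∫_0^4 19*x^2 dx = 1216/3;
    ∫_0^4 -6*x dx = -48;  ∫_0^4 9 dx = 36.
  Sum: 9216/5 − 384 + 1216/3 − 48 + 36 = 27788/15.
  ∫_0^4 u'(x)^2 dx = ∫_0^4 (36*x^2 - 12*x + 1) dx. Term by term:
    ∫_0^4 36*x^2 dx = 768;  ∫_0^4 -12*x dx = -96;  ∫_0^4 1 dx = 4.
  Sum: 768 − 96 + 4 = 676.
Adding: ||u||_{H^1}^2 = 27788/15 + 676 = 37928/15.


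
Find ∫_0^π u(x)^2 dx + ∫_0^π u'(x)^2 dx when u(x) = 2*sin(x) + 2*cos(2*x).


||u||_{H^1(0,π)}^2 = -80/3 + 14*π

u'(x) = -4*sin(2*x) + 2*cos(x).
Expand u² and (u')² and integrate term by term on (0, π), using: for integers n ≥ 1, ∫_0^π sin²(nx) dx = ∫_0^π cos²(nx) dx = π/2; for n ≠ n', ∫_0^π sin(nx)sin(n'x) dx = ∫_0^π cos(nx)cos(n'x) dx = 0; and by product-to-sum, ∫_0^π sin(nx)cos(n'x) dx = ½∫_0^π [sin((n+n')x) + sin((n−n')x)] dx, which is 0 when n+n' is even and 2n/(n²−n'²) when n+n' is odd (it need not vanish on (0, π)).
  u² squared terms: (2)²·∫cos(2x)² dx = 4·π/2 = 2*π;  (2)²·∫sin(x)² dx = 4·π/2 = 2*π.
  u² cross terms: 2·(2)·(2)·∫cos(2x)·sin(x) dx = 8·(-2/3) = -16/3.
  So ∫_0^π u² dx = 2*π + 2*π − 16/3 = -16/3 + 4*π.
  (u')² squared terms: (-4)²·∫sin(2x)² dx = 16·π/2 = 8*π;  (2)²·∫cos(x)² dx = 4·π/2 = 2*π.
  (u')² cross terms: 2·(-4)·(2)·∫sin(2x)·cos(x) dx = -16·(4/3) = -64/3.
  So ∫_0^π (u')² dx = 8*π + 2*π − 64/3 = -64/3 + 10*π.
||u||_{H^1}^2 = (-16/3 + 4*π) + (-64/3 + 10*π) = -80/3 + 14*π.


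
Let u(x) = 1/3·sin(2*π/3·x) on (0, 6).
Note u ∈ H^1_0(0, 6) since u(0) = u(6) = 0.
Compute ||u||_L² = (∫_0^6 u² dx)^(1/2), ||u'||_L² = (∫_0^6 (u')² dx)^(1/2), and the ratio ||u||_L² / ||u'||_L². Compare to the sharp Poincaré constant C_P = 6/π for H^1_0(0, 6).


||u||_L² / ||u'||_L² = 3/(2*π) < C_P = 6/π.

u(x) = 1/3·sin(2*π/3·x), so u'(x) = 2*π*cos(2*π*x/3)/9.
Writing u(x) = A·sin(kπx/L) with A = 1/3 and k = 4, use ∫_0^L sin²(kπx/L) dx = L/2 and ∫_0^L cos²(kπx/L) dx = L/2.
u² = 1/9·sin²(2*π/3·x) and (u')² = 4*π^2/81·cos²(2*π/3·x), and each of sin², cos² integrates to L/2 = 3 over (0, 6).
∫_0^6 u² dx = 1/3, so ||u||_L² = sqrt(3)/3.
∫_0^6 (u')² dx = 4*π^2/27, so ||u'||_L² = 2*sqrt(3)*π/9.
Ratio ||u||_L² / ||u'||_L² = 3/(2*π).
Sharp Poincaré constant on H^1_0(0, 6) is C_P = L/π = 6/π, achieved by sin(π/6·x).
This is the k = 4 harmonic; the ratio L/(kπ) is strictly less than C_P = L/π, consistent with the sharp inequality ||u||_L² ≤ C_P ||u'||_L².


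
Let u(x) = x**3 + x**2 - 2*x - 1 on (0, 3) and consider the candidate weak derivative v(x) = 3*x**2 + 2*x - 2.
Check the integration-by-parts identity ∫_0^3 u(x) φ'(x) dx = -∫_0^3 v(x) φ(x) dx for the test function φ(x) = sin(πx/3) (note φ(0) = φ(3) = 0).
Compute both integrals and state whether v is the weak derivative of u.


LHS = -87/π + 324/π^3, RHS = -87/π + 324/π^3. Yes, v = u' weakly.

u(x) = x**3 + x**2 - 2*x - 1, classical derivative u'(x) = 3*x**2 + 2*x - 2.
φ(x) = sin(πx/3), so φ'(x) = π*cos(π*x/3)/3.
Note φ(0) = φ(3) = 0, so the boundary term u·φ vanishes.
LHS = ∫_0^3 u(x) φ'(x) dx = ∫_0^3 (π*x^3*cos(π*x/3)/3 + π*x^2*cos(π*x/3)/3 - 2*π*x*cos(π*x/3)/3 - π*cos(π*x/3)/3) dx. Term by term:
  ∫_0^3 -π*cos(π*x/3)/3 dx = 0;  ∫_0^3 -2*π*x*cos(π*x/3)/3 dx = 12/π;  ∫_0^3 π*x^2*cos(π*x/3)/3 dx = -18/π;
  ∫_0^3 π*x^3*cos(π*x/3)/3 dx = -81/π + 324/π^3.
Sum: 0 + 12/π − 18/π + -81/π + 324/π^3 = -87/π + 324/π^3.
So LHS = -87/π + 324/π^3.
∫_0^3 v(x) φ(x) dx = ∫_0^3 (3*x^2*sin(π*x/3) + 2*x*sin(π*x/3) - 2*sin(π*x/3)) dx. Term by term:
  ∫_0^3 -2*sin(π*x/3) dx = -12/π;  ∫_0^3 2*x*sin(π*x/3) dx = 18/π;  ∫_0^3 3*x^2*sin(π*x/3) dx = -324/π^3 + 81/π.
Sum: -12/π + 18/π + -324/π^3 + 81/π = -324/π^3 + 87/π.
So RHS = -∫_0^3 v(x) φ(x) dx = -87/π + 324/π^3.
LHS = RHS, so the identity holds for this test φ.
Moreover u is smooth here and v(x) = u'(x) = 3*x**2 + 2*x - 2 pointwise, so the identity holds for every test function. Hence v is the weak derivative of u.


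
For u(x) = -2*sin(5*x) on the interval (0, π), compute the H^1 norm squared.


||u||_{H^1(0,π)}^2 = 52*π

u'(x) = -10*cos(5*x).
Expand u² and (u')² and integrate term by term on (0, π), using: for integers n ≥ 1, ∫_0^π sin²(nx) dx = ∫_0^π cos²(nx) dx = π/2; for n ≠ n', ∫_0^π sin(nx)sin(n'x) dx = ∫_0^π cos(nx)cos(n'x) dx = 0; and by product-to-sum, ∫_0^π sin(nx)cos(n'x) dx = ½∫_0^π [sin((n+n')x) + sin((n−n')x)] dx, which is 0 when n+n' is even and 2n/(n²−n'²) when n+n' is odd (it need not vanish on (0, π)).
  u² squared terms: (-2)²·∫sin(5x)² dx = 4·π/2 = 2*π.
  So ∫_0^π u² dx = 2*π.
  (u')² squared terms: (-10)²·∫cos(5x)² dx = 100·π/2 = 50*π.
  So ∫_0^π (u')² dx = 50*π.
||u||_{H^1}^2 = (2*π) + (50*π) = 52*π.


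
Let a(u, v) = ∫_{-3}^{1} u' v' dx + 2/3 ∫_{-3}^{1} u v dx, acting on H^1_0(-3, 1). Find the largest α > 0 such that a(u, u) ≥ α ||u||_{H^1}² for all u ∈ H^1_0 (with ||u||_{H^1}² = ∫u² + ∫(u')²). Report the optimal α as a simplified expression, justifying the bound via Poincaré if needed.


α = (π^2 + 32/3)/(π^2 + 16)

Coercivity of a(·,·) on H^1_0(-3, 1) means a(u, u) ≥ α ||u||_{H^1}² for every u ∈ H^1_0.
The interval has length L = 4, and Poincaré/coercivity depend only on L. Here a(u, u) = ∫(u')² + (2/3)·∫u².
Here 0 < c = 2/3 < 1. The condition a(u,u) ≥ α||u||_{H^1}² reads (1−α)∫(u')² ≥ (α−c)∫u². Any admissible α is ≤ 1 (rapidly oscillating u have ∫u²/∫(u')² → 0), and α = 1 would force 0 ≥ (1−c)∫u², impossible since c < 1; so 1−α > 0. By the sharp Poincaré inequality on H^1_0 of an interval of length L, ∫(u')² ≥ (π/L)²∫u² with equality for the first sine mode sin(π(x−x₀)/L) (x₀ the left endpoint), so the inequality holds for all u iff (1−α)(π/L)² ≥ α − c, i.e. α ≤ ((π/L)² + c)/((π/L)² + 1) = (1 + c(L/π)²)/(1 + (L/π)²). With (π/L)² = π^2/16 and c = 2/3, the largest admissible constant is α = ((π/L)² + c)/((π/L)² + 1).
Simplifying, α = (π^2 + 32/3)/(π^2 + 16).


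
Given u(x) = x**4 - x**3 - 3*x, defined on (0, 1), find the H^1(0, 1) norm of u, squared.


||u||_{H^1}^2 = 3097/252

The H^1 norm (squared) on an interval (0, L) is
  ||u||_{H^1}^2 = ∫_0^L u(x)^2 dx + ∫_0^L u'(x)^2 dx.
Compute u'(x) = 4*x**3 - 3*x**2 - 3.
Then u(x)^2 = x**8 - 2*x**7 + x**6 - 6*x**5 + 6*x**4 + 9*x**2 and u'(x)^2 = 16*x**6 - 24*x**5 + 9*x**4 - 24*x**3 + 18*x**2 + 9.
Integrate each monomial from 0 to 1 using ∫_0^1 c·x^n dx = c·1^(n+1)/(n+1):
  ∫_0^1 u(x)^2 dx = ∫_0^1 (x^8 - 2*x^7 + x^6 - 6*x^5 + 6*x^4 + 9*x^2) dx. Term by term:
    ∫_0^1 x^8 dx = 1/9;  ∫_0^1 -2*x^7 dx = -1/4;  ∫_0^1 x^6 dx = 1/7;
    ∫_0^1 -6*x^5 dx = -1;  ∫_0^1 6*x^4 dx = 6/5;  ∫_0^1 9*x^2 dx = 3.
  Sum: 1/9 − 1/4 + 1/7 − 1 + 6/5 + 3 = 4037/1260.
  ∫_0^1 u'(x)^2 dx = ∫_0^1 (16*x^6 - 24*x^5 + 9*x^4 - 24*x^3 + 18*x^2 + 9) dx. Term by term:
    ∫_0^1 16*x^6 dx = 16/7;  ∫_0^1 -24*x^5 dx = -4;  ∫_0^1 9*x^4 dx = 9/5;
    ∫_0^1 -24*x^3 dx = -6;  ∫_0^1 18*x^2 dx = 6;  ∫_0^1 9 dx = 9.
  Sum: 16/7 − 4 + 9/5 − 6 + 6 + 9 = 318/35.
Adding: ||u||_{H^1}^2 = 4037/1260 + 318/35 = 3097/252.


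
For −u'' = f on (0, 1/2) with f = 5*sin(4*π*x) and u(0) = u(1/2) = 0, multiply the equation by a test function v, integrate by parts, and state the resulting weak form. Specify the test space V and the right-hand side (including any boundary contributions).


V = H^1_0(0, 1/2) (so v(0) = v(1/2) = 0); weak form: ∫_0^1/2 u'v' dx = ∫_0^1/2 (5*sin(4*π*x)) v dx for all v ∈ V.

Multiply both sides by a test function v and integrate from 0 to 1/2:
  ∫_0^1/2 −u''(x) v(x) dx = ∫_0^1/2 f(x) v(x) dx.
Integrate the LHS by parts once:
  ∫_0^1/2 −u'' v dx = −[u'(x) v(x)]_0^1/2 + ∫_0^1/2 u'(x) v'(x) dx.
Thus ∫_0^1/2 u'(x) v'(x) dx = ∫_0^1/2 f(x) v(x) dx + [u'(x) v(x)]_0^1/2.
Choose V so that boundary terms are either known or forced to vanish.
u is Dirichlet: u(0) = u(1/2) = 0. Let V = H^1_0(0, 1/2); then v(0) = v(1/2) = 0, and [u' v]_0^1/2 = 0.
Weak formulation: find u (satisfying any essential BC) such that ∫_0^1/2 u'(x) v'(x) dx = ∫_0^1/2 f v dx for all v ∈ V.
Substituting f(x) = 5*sin(4*π*x), the right-hand side is ∫_0^1/2 (5*sin(4*π*x)) v dx.


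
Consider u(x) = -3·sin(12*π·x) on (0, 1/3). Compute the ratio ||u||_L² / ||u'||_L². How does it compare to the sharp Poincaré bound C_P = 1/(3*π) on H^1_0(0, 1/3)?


||u||_L² / ||u'||_L² = 1/(12*π) < C_P = 1/(3*π).

u(x) = -3·sin(12*π·x), so u'(x) = -36*π*cos(12*π*x).
Writing u(x) = A·sin(kπx/L) with A = -3 and k = 4, use ∫_0^L sin²(kπx/L) dx = L/2 and ∫_0^L cos²(kπx/L) dx = L/2.
u² = 9·sin²(12*π·x) and (u')² = 1296*π^2·cos²(12*π·x), and each of sin², cos² integrates to L/2 = 1/6 over (0, 1/3).
∫_0^1/3 u² dx = 3/2, so ||u||_L² = sqrt(6)/2.
∫_0^1/3 (u')² dx = 216*π^2, so ||u'||_L² = 6*sqrt(6)*π.
Ratio ||u||_L² / ||u'||_L² = 1/(12*π).
Sharp Poincaré constant on H^1_0(0, 1/3) is C_P = L/π = 1/(3*π), achieved by sin(3*π·x).
This is the k = 4 harmonic; the ratio L/(kπ) is strictly less than C_P = L/π, consistent with the sharp inequality ||u||_L² ≤ C_P ||u'||_L².


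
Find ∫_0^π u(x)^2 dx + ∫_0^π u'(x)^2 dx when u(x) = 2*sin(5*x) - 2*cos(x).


||u||_{H^1(0,π)}^2 = 56*π

u'(x) = 2*sin(x) + 10*cos(5*x).
Expand u² and (u')² and integrate term by term on (0, π), using: for integers n ≥ 1, ∫_0^π sin²(nx) dx = ∫_0^π cos²(nx) dx = π/2; for n ≠ n', ∫_0^π sin(nx)sin(n'x) dx = ∫_0^π cos(nx)cos(n'x) dx = 0; and by product-to-sum, ∫_0^π sin(nx)cos(n'x) dx = ½∫_0^π [sin((n+n')x) + sin((n−n')x)] dx, which is 0 when n+n' is even and 2n/(n²−n'²) when n+n' is odd (it need not vanish on (0, π)).
  u² squared terms: (-2)²·∫cos(x)² dx = 4·π/2 = 2*π;  (2)²·∫sin(5x)² dx = 4·π/2 = 2*π.
  u² cross terms: 2·(-2)·(2)·∫cos(x)·sin(5x) dx = -8·(0) = 0.
  So ∫_0^π u² dx = 2*π + 2*π + 0 = 4*π.
  (u')² squared terms: (2)²·∫sin(x)² dx = 4·π/2 = 2*π;  (10)²·∫cos(5x)² dx = 100·π/2 = 50*π.
  (u')² cross terms: 2·(2)·(10)·∫sin(x)·cos(5x) dx = 40·(0) = 0.
  So ∫_0^π (u')² dx = 2*π + 50*π + 0 = 52*π.
||u||_{H^1}^2 = (4*π) + (52*π) = 56*π.


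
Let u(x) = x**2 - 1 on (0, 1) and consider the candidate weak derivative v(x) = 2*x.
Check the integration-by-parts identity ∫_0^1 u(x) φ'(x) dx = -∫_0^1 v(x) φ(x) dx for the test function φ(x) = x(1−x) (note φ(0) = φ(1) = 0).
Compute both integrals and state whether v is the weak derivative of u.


LHS = -1/6, RHS = -1/6. Yes, v = u' weakly.

u(x) = x**2 - 1, classical derivative u'(x) = 2*x.
φ(x) = x(1−x), so φ'(x) = 1 - 2*x.
Note φ(0) = φ(1) = 0, so the boundary term u·φ vanishes.
LHS = ∫_0^1 u(x) φ'(x) dx = ∫_0^1 (-2*x^3 + x^2 + 2*x - 1) dx. Term by term:
  ∫_0^1 -2*x^3 dx = -1/2;  ∫_0^1 x^2 dx = 1/3;  ∫_0^1 2*x dx = 1;
  ∫_0^1 -1 dx = -1.
Sum: -1/2 + 1/3 + 1 − 1 = -1/6.
So LHS = -1/6.
∫_0^1 v(x) φ(x) dx = ∫_0^1 (-2*x^3 + 2*x^2) dx. Term by term:
  ∫_0^1 -2*x^3 dx = -1/2;  ∫_0^1 2*x^2 dx = 2/3.
Sum: -1/2 + 2/3 = 1/6.
So RHS = -∫_0^1 v(x) φ(x) dx = -1/6.
LHS = RHS, so the identity holds for this test φ.
Moreover u is smooth here and v(x) = u'(x) = 2*x pointwise, so the identity holds for every test function. Hence v is the weak derivative of u.


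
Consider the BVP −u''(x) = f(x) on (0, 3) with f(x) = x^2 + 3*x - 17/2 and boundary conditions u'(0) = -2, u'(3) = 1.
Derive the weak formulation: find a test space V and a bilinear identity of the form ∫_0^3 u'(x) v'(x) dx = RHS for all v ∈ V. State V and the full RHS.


V = H^1(0, 3) (v unrestricted at boundary; u is determined up to an additive constant); weak form: ∫_0^3 u'v' dx = ∫_0^3 (x^2 + 3*x - 17/2) v dx + v(3) + 2·v(0) for all v ∈ V.

Multiply both sides by a test function v and integrate from 0 to 3:
  ∫_0^3 −u''(x) v(x) dx = ∫_0^3 f(x) v(x) dx.
Integrate the LHS by parts once:
  ∫_0^3 −u'' v dx = −[u'(x) v(x)]_0^3 + ∫_0^3 u'(x) v'(x) dx.
Thus ∫_0^3 u'(x) v'(x) dx = ∫_0^3 f(x) v(x) dx + [u'(x) v(x)]_0^3.
Choose V so that boundary terms are either known or forced to vanish.
u has inhomogeneous Neumann u'(0) = -2, u'(3) = 1. [u' v]_0^3 = (1)·v(3) − (-2)·v(0) = v(3) + 2·v(0). Take V = H^1(0, 3); boundary term becomes part of RHS.
Weak formulation: find u (satisfying any essential BC) such that ∫_0^3 u'(x) v'(x) dx = ∫_0^3 f v dx + v(3) + 2·v(0) for all v ∈ V (Neumann data are natural BCs: they enter the RHS as boundary terms).
Substituting f(x) = x^2 + 3*x - 17/2, the right-hand side is ∫_0^3 (x^2 + 3*x - 17/2) v dx + v(3) + 2·v(0).
Compatibility check (pure Neumann): taking v ≡ 1 ∈ V gives 0 = ∫_0^3 f dx + (1) − (-2), i.e. ∫_0^3 f dx must equal u'(0) − u'(3) = -3. Indeed ∫_0^3 (x^2 + 3*x - 17/2) dx = -3, so the data are compatible. The solution is then unique only up to an additive constant (fix it e.g. by requiring ∫_0^3 u dx = 0).


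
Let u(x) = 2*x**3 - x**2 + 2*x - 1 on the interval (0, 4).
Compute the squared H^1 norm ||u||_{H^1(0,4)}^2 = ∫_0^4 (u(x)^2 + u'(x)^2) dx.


||u||_{H^1}^2 = 303428/21

The H^1 norm (squared) on an interval (0, L) is
  ||u||_{H^1}^2 = ∫_0^L u(x)^2 dx + ∫_0^L u'(x)^2 dx.
Compute u'(x) = 6*x**2 - 2*x + 2.
Then u(x)^2 = 4*x**6 - 4*x**5 + 9*x**4 - 8*x**3 + 6*x**2 - 4*x + 1 and u'(x)^2 = 36*x**4 - 24*x**3 + 28*x**2 - 8*x + 4.
Integrate each monomial from 0 to 4 using ∫_0^4 c·x^n dx = c·4^(n+1)/(n+1):
  ∫_0^4 u(x)^2 dx = ∫_0^4 (4*x^6 - 4*x^5 + 9*x^4 - 8*x^3 + 6*x^2 - 4*x + 1) dx. Term by term:
    ∫_0^4 4*x^6 dx = 65536/7;  ∫_0^4 -4*x^5 dx = -8192/3;  ∫_0^4 9*x^4 dx = 9216/5;
    ∫_0^4 -8*x^3 dx = -512;  ∫_0^4 6*x^2 dx = 128;  ∫_0^4 -4*x dx = -32;
    ∫_0^4 1 dx = 4.
  Sum: 65536/7 − 8192/3 + 9216/5 − 512 + 128 − 32 + 4 = 846596/105.
  ∫_0^4 u'(x)^2 dx = ∫_0^4 (36*x^4 - 24*x^3 + 28*x^2 - 8*x + 4) dx. Term by term:
    ∫_0^4 36*x^4 dx = 36864/5;  ∫_0^4 -24*x^3 dx = -1536;  ∫_0^4 28*x^2 dx = 1792/3;
    ∫_0^4 -8*x dx = -64;  ∫_0^4 4 dx = 16.
  Sum: 36864/5 − 1536 + 1792/3 − 64 + 16 = 95792/15.
Adding: ||u||_{H^1}^2 = 846596/105 + 95792/15 = 303428/21.


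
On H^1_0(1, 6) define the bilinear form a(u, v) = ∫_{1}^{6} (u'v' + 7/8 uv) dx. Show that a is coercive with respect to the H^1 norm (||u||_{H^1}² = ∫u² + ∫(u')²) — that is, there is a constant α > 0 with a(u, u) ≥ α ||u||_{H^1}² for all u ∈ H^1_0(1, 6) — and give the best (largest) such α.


α = (π^2 + 175/8)/(π^2 + 25)

Coercivity of a(·,·) on H^1_0(1, 6) means a(u, u) ≥ α ||u||_{H^1}² for every u ∈ H^1_0.
The interval has length L = 5, and Poincaré/coercivity depend only on L. Here a(u, u) = ∫(u')² + (7/8)·∫u².
Here 0 < c = 7/8 < 1. The condition a(u,u) ≥ α||u||_{H^1}² reads (1−α)∫(u')² ≥ (α−c)∫u². Any admissible α is ≤ 1 (rapidly oscillating u have ∫u²/∫(u')² → 0), and α = 1 would force 0 ≥ (1−c)∫u², impossible since c < 1; so 1−α > 0. By the sharp Poincaré inequality on H^1_0 of an interval of length L, ∫(u')² ≥ (π/L)²∫u² with equality for the first sine mode sin(π(x−x₀)/L) (x₀ the left endpoint), so the inequality holds for all u iff (1−α)(π/L)² ≥ α − c, i.e. α ≤ ((π/L)² + c)/((π/L)² + 1) = (1 + c(L/π)²)/(1 + (L/π)²). With (π/L)² = π^2/25 and c = 7/8, the largest admissible constant is α = ((π/L)² + c)/((π/L)² + 1).
Simplifying, α = (π^2 + 175/8)/(π^2 + 25).


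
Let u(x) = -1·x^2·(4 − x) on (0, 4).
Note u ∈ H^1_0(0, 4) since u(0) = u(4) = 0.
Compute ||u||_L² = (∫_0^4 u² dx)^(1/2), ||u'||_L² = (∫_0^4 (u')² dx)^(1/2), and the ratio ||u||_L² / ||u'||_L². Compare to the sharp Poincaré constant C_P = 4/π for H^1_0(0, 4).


||u||_L² / ||u'||_L² = 2*sqrt(14)/7 < C_P = 4/π.

u(x) = -1·x^2·(4 − x), so u'(x) = x*(3*x - 8).
u(x) = -1·x^2·(4 − x) vanishes at x = 0 and x = 4, so u ∈ H^1_0(0, 4). Differentiate via the product rule and integrate the resulting polynomials term by term.
  ∫_0^4 u² dx = ∫_0^4 (x^6 - 8*x^5 + 16*x^4) dx. Term by term:
    ∫_0^4 x^6 dx = 16384/7;  ∫_0^4 -8*x^5 dx = -16384/3;  ∫_0^4 16*x^4 dx = 16384/5.
  Sum: 16384/7 − 16384/3 + 16384/5 = 16384/105.
  ∫_0^4 (u')² dx = ∫_0^4 (9*x^4 - 48*x^3 + 64*x^2) dx. Term by term:
    ∫_0^4 9*x^4 dx = 9216/5;  ∫_0^4 -48*x^3 dx = -3072;  ∫_0^4 64*x^2 dx = 4096/3.
  Sum: 9216/5 − 3072 + 4096/3 = 2048/15.
∫_0^4 u² dx = 16384/105, so ||u||_L² = 128*sqrt(105)/105.
∫_0^4 (u')² dx = 2048/15, so ||u'||_L² = 32*sqrt(30)/15.
Ratio ||u||_L² / ||u'||_L² = 2*sqrt(14)/7.
Sharp Poincaré constant on H^1_0(0, 4) is C_P = L/π = 4/π, achieved by sin(π/4·x).
A polynomial bump cannot attain the sharp Poincaré constant (only the first sine eigenfunction does), so the ratio is strictly less than C_P, consistent with ||u||_L² ≤ C_P ||u'||_L².


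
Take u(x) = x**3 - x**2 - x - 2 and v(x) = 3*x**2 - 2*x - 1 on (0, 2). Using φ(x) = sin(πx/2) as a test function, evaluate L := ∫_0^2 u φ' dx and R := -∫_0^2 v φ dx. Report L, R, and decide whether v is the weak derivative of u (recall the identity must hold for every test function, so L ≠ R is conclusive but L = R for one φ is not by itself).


LHS = -12/π + 96/π^3, RHS = -12/π + 96/π^3. Yes, v = u' weakly.

u(x) = x**3 - x**2 - x - 2, classical derivative u'(x) = 3*x**2 - 2*x - 1.
φ(x) = sin(πx/2), so φ'(x) = π*cos(π*x/2)/2.
Note φ(0) = φ(2) = 0, so the boundary term u·φ vanishes.
LHS = ∫_0^2 u(x) φ'(x) dx = ∫_0^2 (π*x^3*cos(π*x/2)/2 - π*x^2*cos(π*x/2)/2 - π*x*cos(π*x/2)/2 - π*cos(π*x/2)) dx. Term by term:
  ∫_0^2 -π*cos(π*x/2) dx = 0;  ∫_0^2 π*x^3*cos(π*x/2)/2 dx = -24/π + 96/π^3;  ∫_0^2 -π*x*cos(π*x/2)/2 dx = 4/π;
  ∫_0^2 -π*x^2*cos(π*x/2)/2 dx = 8/π.
Sum: 0 + -24/π + 96/π^3 + 4/π + 8/π = -12/π + 96/π^3.
So LHS = -12/π + 96/π^3.
∫_0^2 v(x) φ(x) dx = ∫_0^2 (3*x^2*sin(π*x/2) - 2*x*sin(π*x/2) - sin(π*x/2)) dx. Term by term:
  ∫_0^2 -sin(π*x/2) dx = -4/π;  ∫_0^2 -2*x*sin(π*x/2) dx = -8/π;  ∫_0^2 3*x^2*sin(π*x/2) dx = -96/π^3 + 24/π.
Sum: -4/π − 8/π + -96/π^3 + 24/π = -96/π^3 + 12/π.
So RHS = -∫_0^2 v(x) φ(x) dx = -12/π + 96/π^3.
LHS = RHS, so the identity holds for this test φ.
Moreover u is smooth here and v(x) = u'(x) = 3*x**2 - 2*x - 1 pointwise, so the identity holds for every test function. Hence v is the weak derivative of u.


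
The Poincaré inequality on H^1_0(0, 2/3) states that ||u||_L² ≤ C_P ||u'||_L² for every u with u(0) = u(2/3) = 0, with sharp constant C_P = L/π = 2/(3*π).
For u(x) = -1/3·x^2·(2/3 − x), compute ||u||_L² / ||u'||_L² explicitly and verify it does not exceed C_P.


||u||_L² / ||u'||_L² = sqrt(14)/21 < C_P = 2/(3*π).

u(x) = -1/3·x^2·(2/3 − x), so u'(x) = x*(9*x - 4)/9.
u(x) = -1/3·x^2·(2/3 − x) vanishes at x = 0 and x = 2/3, so u ∈ H^1_0(0, 2/3). Differentiate via the product rule and integrate the resulting polynomials term by term.
  ∫_0^2/3 u² dx = ∫_0^2/3 (x^6/9 - 4*x^5/27 + 4*x^4/81) dx. Term by term:
    ∫_0^2/3 x^6/9 dx = 128/137781;  ∫_0^2/3 -4*x^5/27 dx = -128/59049;  ∫_0^2/3 4*x^4/81 dx = 128/98415.
  Sum: 128/137781 − 128/59049 + 128/98415 = 128/2066715.
  ∫_0^2/3 (u')² dx = ∫_0^2/3 (x^4 - 8*x^3/9 + 16*x^2/81) dx. Term by term:
    ∫_0^2/3 x^4 dx = 32/1215;  ∫_0^2/3 -8*x^3/9 dx = -32/729;  ∫_0^2/3 16*x^2/81 dx = 128/6561.
  Sum: 32/1215 − 32/729 + 128/6561 = 64/32805.
∫_0^2/3 u² dx = 128/2066715, so ||u||_L² = 8*sqrt(70)/8505.
∫_0^2/3 (u')² dx = 64/32805, so ||u'||_L² = 8*sqrt(5)/405.
Ratio ||u||_L² / ||u'||_L² = sqrt(14)/21.
Sharp Poincaré constant on H^1_0(0, 2/3) is C_P = L/π = 2/(3*π), achieved by sin(3*π/2·x).
A polynomial bump cannot attain the sharp Poincaré constant (only the first sine eigenfunction does), so the ratio is strictly less than C_P, consistent with ||u||_L² ≤ C_P ||u'||_L².


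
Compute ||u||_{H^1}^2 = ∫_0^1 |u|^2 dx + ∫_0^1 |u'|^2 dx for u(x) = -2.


||u||_{H^1}^2 = 4

The H^1 norm (squared) on an interval (0, L) is
  ||u||_{H^1}^2 = ∫_0^L u(x)^2 dx + ∫_0^L u'(x)^2 dx.
Compute u'(x) = 0.
Then u(x)^2 = 4 and u'(x)^2 = 0.
Integrate each monomial from 0 to 1 using ∫_0^1 c·x^n dx = c·1^(n+1)/(n+1):
  ∫_0^1 u(x)^2 dx = ∫_0^1 (4) dx. Term by term:
    ∫_0^1 4 dx = 4.
  ∫_0^1 u'(x)^2 dx = ∫_0^1 (0) dx. Term by term:
    ∫_0^1 0 dx = 0.
Adding: ||u||_{H^1}^2 = 4 + 0 = 4.
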